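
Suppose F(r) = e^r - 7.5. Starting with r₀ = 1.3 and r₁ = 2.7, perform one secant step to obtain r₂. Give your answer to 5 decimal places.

F(1.3) = -3.8307033, F(2.7) = 7.3797317
r₂ = 2.7000000 − 7.3797317·(2.7000000 − 1.3000000) / (7.3797317 − (-3.8307033)) = 2.7000000 − (10.3316244)/(11.2104351) = 1.7783922

1.77839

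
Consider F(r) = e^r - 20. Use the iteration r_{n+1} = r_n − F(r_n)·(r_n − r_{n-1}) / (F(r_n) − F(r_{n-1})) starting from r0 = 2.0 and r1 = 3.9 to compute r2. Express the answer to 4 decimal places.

F(2.0) = -12.610944, F(3.9) = 29.402449
r2 = 3.900000 − 29.402449·(3.900000 − 2.000000) / (29.402449 − (-12.610944)) = 3.900000 − (55.864653)/(42.013393) = 2.570313

2.5703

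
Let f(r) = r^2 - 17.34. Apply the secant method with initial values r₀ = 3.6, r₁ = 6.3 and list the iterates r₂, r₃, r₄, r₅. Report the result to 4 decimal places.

f(3.6) = -4.380000, f(6.3) = 22.350000
r₂ = 6.300000 − 22.350000·(6.300000 − 3.600000) / (22.350000 − (-4.380000)) = 6.300000 − (60.345000)/(26.730000) = 4.042424
f(4.042424) = -0.998806
r₃ = 4.042424 − (-0.998806)·(4.042424 − 6.300000) / (-0.998806 − 22.350000) = 4.042424 − (2.254881)/(-23.348806) = 4.138998
f(4.138998) = -0.208696
r₄ = 4.138998 − (-0.208696)·(4.138998 − 4.042424) / (-0.208696 − (-0.998806)) = 4.138998 − (-0.020155)/(0.790110) = 4.164506
f(4.164506) = 0.003114
r₅ = 4.164506 − 0.003114·(4.164506 − 4.138998) / (0.003114 − (-0.208696)) = 4.164506 − (0.000079)/(0.211810) = 4.164131

4.0424, 4.1390, 4.1645, 4.1641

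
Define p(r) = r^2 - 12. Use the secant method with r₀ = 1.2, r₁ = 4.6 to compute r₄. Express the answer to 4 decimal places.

3.4687

p(1.2) = -10.560000, p(4.6) = 9.160000
r₂ = 4.600000 − 9.160000·(4.600000 − 1.200000) / (9.160000 − (-10.560000)) = 4.600000 − (31.144000)/(19.720000) = 3.020690
p(3.020690) = -2.875434
r₃ = 3.020690 − (-2.875434)·(3.020690 − 4.600000) / (-2.875434 − 9.160000) = 3.020690 − (4.541203)/(-12.035434) = 3.398009
p(3.398009) = -0.453534
r₄ = 3.398009 − (-0.453534)·(3.398009 − 3.020690) / (-0.453534 − (-2.875434)) = 3.398009 − (-0.171127)/(2.421900) = 3.468667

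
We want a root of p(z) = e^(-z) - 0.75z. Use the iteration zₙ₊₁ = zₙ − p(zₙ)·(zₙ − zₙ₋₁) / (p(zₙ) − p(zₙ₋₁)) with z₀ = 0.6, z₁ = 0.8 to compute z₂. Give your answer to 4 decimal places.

p(0.6) = 0.098812, p(0.8) = -0.150671
z₂ = 0.800000 − (-0.150671)·(0.800000 − 0.600000) / (-0.150671 − 0.098812) = 0.800000 − (-0.030134)/(-0.249483) = 0.679213

0.6792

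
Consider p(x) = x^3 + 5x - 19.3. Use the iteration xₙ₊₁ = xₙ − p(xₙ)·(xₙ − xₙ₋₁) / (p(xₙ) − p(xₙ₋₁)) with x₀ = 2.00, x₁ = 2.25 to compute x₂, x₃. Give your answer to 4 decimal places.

p(2.00) = -1.300000, p(2.25) = 3.340625
x₂ = 2.250000 − 3.340625·(2.250000 − 2.000000) / (3.340625 − (-1.300000)) = 2.250000 − (0.835156)/(4.640625) = 2.070034
p(2.070034) = -0.079656
x₃ = 2.070034 − (-0.079656)·(2.070034 − 2.250000) / (-0.079656 − 3.340625) = 2.070034 − (0.014335)/(-3.420281) = 2.074225

2.0700, 2.0742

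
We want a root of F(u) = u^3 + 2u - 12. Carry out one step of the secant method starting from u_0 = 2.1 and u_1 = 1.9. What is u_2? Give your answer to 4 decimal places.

F(2.1) = 1.461000, F(1.9) = -1.341000
u_2 = 1.900000 − (-1.341000)·(1.900000 − 2.100000) / (-1.341000 − 1.461000) = 1.900000 − (0.268200)/(-2.802000) = 1.995717

1.9957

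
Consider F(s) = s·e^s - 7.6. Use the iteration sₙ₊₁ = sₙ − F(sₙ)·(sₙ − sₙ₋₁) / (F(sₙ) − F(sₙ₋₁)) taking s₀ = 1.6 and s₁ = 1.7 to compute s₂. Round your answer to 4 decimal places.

F(1.6) = 0.324852, F(1.7) = 1.705711
s₂ = 1.700000 − 1.705711·(1.700000 − 1.600000) / (1.705711 − 0.324852) = 1.700000 − (0.170571)/(1.380859) = 1.576475

1.5765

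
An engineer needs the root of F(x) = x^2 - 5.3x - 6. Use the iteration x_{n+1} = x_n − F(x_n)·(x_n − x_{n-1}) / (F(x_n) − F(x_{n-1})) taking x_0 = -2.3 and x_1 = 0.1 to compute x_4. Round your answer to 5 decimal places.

F(-2.3) = 11.4800000, F(0.1) = -6.5200000
x_2 = 0.1000000 − (-6.5200000)·(0.1000000 − (-2.3000000)) / (-6.5200000 − 11.4800000) = 0.1000000 − (-15.6480000)/(-18.0000000) = -0.7693333
F(-0.7693333) = -1.3306596
x_3 = -0.7693333 − (-1.3306596)·(-0.7693333 − 0.1000000) / (-1.3306596 − (-6.5200000)) = -0.7693333 − (1.1567867)/(5.1893404) = -0.9922493
F(-0.9922493) = 0.2434798
x_4 = -0.9922493 − 0.2434798·(-0.9922493 − (-0.7693333)) / (0.2434798 − (-1.3306596)) = -0.9922493 − (-0.0542755)/(1.5741393) = -0.9577698

-0.95777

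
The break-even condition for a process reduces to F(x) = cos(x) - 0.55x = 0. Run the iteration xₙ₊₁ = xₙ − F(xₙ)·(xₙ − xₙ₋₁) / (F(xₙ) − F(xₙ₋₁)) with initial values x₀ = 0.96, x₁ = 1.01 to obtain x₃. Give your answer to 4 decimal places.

0.9930

F(0.96) = 0.045520, F(1.01) = -0.023639
x₂ = 1.010000 − (-0.023639)·(1.010000 − 0.960000) / (-0.023639 − 0.045520) = 1.010000 − (-0.001182)/(-0.069159) = 0.992910
F(0.992910) = 0.000155
x₃ = 0.992910 − 0.000155·(0.992910 − 1.010000) / (0.000155 − (-0.023639)) = 0.992910 − (-0.000003)/(0.023794) = 0.993021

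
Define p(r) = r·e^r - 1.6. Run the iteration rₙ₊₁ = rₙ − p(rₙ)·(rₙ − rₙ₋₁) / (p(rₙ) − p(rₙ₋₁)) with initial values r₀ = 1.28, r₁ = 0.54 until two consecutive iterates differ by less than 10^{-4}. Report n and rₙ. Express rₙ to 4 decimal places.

p(1.28) = 3.003699, p(0.54) = -0.673356
r₂ = 0.540000 − (-0.673356)·(-0.740000)/(-3.677055) = 0.675512;  |Δ| = 0.135512
p(0.675512) = -0.272594
r₃ = 0.675512 − (-0.272594)·(0.135512)/(0.400762) = 0.767685;  |Δ| = 0.092173
p(0.767685) = 0.054187
r₄ = 0.767685 − 0.054187·(0.092173)/(0.326781) = 0.752401;  |Δ| = 0.015284
p(0.752401) = -0.003338
r₅ = 0.752401 − (-0.003338)·(-0.015284)/(-0.057525) = 0.753288;  |Δ| = 0.000887
p(0.753288) = -0.000038
r₆ = 0.753288 − (-0.000038)·(0.000887)/(0.003301) = 0.753298;  |Δ| = 0.000010
|r₆ − r₅| = 0.000010 < 10^{-4}

n = 6, rₙ = 0.7533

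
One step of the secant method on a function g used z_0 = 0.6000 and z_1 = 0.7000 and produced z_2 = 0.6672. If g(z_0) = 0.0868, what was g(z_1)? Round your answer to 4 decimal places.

-0.0424

The secant line through (0.6000, 0.0868) and (0.7000, g(z_1)) crosses zero at z_2 = 0.6672.
So (0.6000, 0.0868), (0.7000, g(z_1)), (0.6672, 0) are collinear:
g(z_1) = 0.0868 · (0.7000 − 0.6672) / (0.6000 − 0.6672) = 0.0868 · (0.032800)/(-0.067200) = -0.042367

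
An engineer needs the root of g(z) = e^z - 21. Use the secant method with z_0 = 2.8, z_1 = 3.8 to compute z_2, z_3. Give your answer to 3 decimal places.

2.961, 3.017

g(2.8) = -4.55535, g(3.8) = 23.70118
z_2 = 3.80000 − 23.70118·(3.80000 − 2.80000) / (23.70118 − (-4.55535)) = 3.80000 − (23.70118)/(28.25654) = 2.96121
g(2.96121) = -1.67858
z_3 = 2.96121 − (-1.67858)·(2.96121 − 3.80000) / (-1.67858 − 23.70118) = 2.96121 − (1.40797)/(-25.37977) = 3.01669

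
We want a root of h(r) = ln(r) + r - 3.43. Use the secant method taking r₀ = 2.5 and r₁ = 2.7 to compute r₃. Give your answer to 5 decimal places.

h(2.5) = -0.0137093, h(2.7) = 0.2632518
r₂ = 2.7000000 − 0.2632518·(2.7000000 − 2.5000000) / (0.2632518 − (-0.0137093)) = 2.7000000 − (0.0526504)/(0.2769610) = 2.5098998
h(2.5098998) = 0.0001426
r₃ = 2.5098998 − 0.0001426·(2.5098998 − 2.7000000) / (0.0001426 − 0.2632518) = 2.5098998 − (-0.0000271)/(-0.2631092) = 2.5097967

2.50980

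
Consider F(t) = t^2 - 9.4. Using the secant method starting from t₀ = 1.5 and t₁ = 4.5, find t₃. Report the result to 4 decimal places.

F(1.5) = -7.150000, F(4.5) = 10.850000
t₂ = 4.500000 − 10.850000·(4.500000 − 1.500000) / (10.850000 − (-7.150000)) = 4.500000 − (32.550000)/(18.000000) = 2.691667
F(2.691667) = -2.154931
t₃ = 2.691667 − (-2.154931)·(2.691667 − 4.500000) / (-2.154931 − 10.850000) = 2.691667 − (3.896833)/(-13.004931) = 2.991309

2.9913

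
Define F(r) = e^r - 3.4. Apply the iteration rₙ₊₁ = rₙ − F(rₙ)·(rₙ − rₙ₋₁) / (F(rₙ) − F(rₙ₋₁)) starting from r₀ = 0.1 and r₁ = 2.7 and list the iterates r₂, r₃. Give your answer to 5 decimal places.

0.53316, 0.81203

F(0.1) = -2.2948291, F(2.7) = 11.4797317
r₂ = 2.7000000 − 11.4797317·(2.7000000 − 0.1000000) / (11.4797317 − (-2.2948291)) = 2.7000000 − (29.8473025)/(13.7745608) = 0.5331576
F(0.5331576) = -1.6956947
r₃ = 0.5331576 − (-1.6956947)·(0.5331576 − 2.7000000) / (-1.6956947 − 11.4797317) = 0.5331576 − (3.6743031)/(-13.1754264) = 0.8120331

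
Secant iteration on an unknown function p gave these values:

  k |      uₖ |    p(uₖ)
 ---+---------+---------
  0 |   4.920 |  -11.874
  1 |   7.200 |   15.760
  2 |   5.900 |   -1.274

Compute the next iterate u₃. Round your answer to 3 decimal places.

5.997

u₃ = 5.900 − (-1.274)·(5.900 − 7.200) / (-1.274 − 15.760)
   = 5.900 − (1.65620)/(-17.03400) = 5.99723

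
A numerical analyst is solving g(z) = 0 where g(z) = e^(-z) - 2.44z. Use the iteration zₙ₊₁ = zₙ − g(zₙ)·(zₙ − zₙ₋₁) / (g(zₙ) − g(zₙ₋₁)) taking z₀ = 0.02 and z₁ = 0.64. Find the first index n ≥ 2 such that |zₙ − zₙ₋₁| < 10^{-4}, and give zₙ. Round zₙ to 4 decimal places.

n = 5, zₙ = 0.3028

g(0.02) = 0.931399, g(0.64) = -1.034308
z₂ = 0.640000 − (-1.034308)·(0.620000)/(-1.965706) = 0.313771;  |Δ| = 0.326229
g(0.313771) = -0.034914
z₃ = 0.313771 − (-0.034914)·(-0.326229)/(0.999393) = 0.302374;  |Δ| = 0.011397
g(0.302374) = 0.001270
z₄ = 0.302374 − 0.001270·(-0.011397)/(0.036184) = 0.302774;  |Δ| = 0.000400
g(0.302774) = -0.000002
z₅ = 0.302774 − (-0.000002)·(0.000400)/(-0.001271) = 0.302773;  |Δ| = 0.000001
|z₅ − z₄| = 0.000001 < 10^{-4}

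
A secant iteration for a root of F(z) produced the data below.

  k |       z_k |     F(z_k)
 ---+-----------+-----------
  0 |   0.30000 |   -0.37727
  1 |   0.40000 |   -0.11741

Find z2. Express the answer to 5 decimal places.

z2 = 0.40000 − (-0.11741)·(0.40000 − 0.30000) / (-0.11741 − (-0.37727))
   = 0.40000 − (-0.0117410)/(0.2598600) = 0.4451820

0.44518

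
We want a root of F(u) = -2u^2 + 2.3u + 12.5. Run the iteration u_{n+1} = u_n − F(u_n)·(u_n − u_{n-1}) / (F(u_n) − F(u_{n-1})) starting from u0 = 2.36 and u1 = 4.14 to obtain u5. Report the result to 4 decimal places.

3.1403

F(2.36) = 6.788800, F(4.14) = -12.257200
u2 = 4.140000 − (-12.257200)·(4.140000 − 2.360000) / (-12.257200 − 6.788800) = 4.140000 − (-21.817816)/(-19.046000) = 2.994467
F(2.994467) = 1.453606
u3 = 2.994467 − 1.453606·(2.994467 − 4.140000) / (1.453606 − (-12.257200)) = 2.994467 − (-1.665153)/(13.710806) = 3.115916
F(3.115916) = 0.248747
u4 = 3.115916 − 0.248747·(3.115916 − 2.994467) / (0.248747 − 1.453606) = 3.115916 − (0.030210)/(-1.204860) = 3.140989
F(3.140989) = -0.007348
u5 = 3.140989 − (-0.007348)·(3.140989 − 3.115916) / (-0.007348 − 0.248747) = 3.140989 − (-0.000184)/(-0.256094) = 3.140269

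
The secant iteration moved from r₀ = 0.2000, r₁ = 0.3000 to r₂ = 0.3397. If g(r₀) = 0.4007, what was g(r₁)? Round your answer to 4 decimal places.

The secant line through (0.2000, 0.4007) and (0.3000, g(r₁)) crosses zero at r₂ = 0.3397.
So (0.2000, 0.4007), (0.3000, g(r₁)), (0.3397, 0) are collinear:
g(r₁) = 0.4007 · (0.3000 − 0.3397) / (0.2000 − 0.3397) = 0.4007 · (-0.039700)/(-0.139700) = 0.113871

0.1139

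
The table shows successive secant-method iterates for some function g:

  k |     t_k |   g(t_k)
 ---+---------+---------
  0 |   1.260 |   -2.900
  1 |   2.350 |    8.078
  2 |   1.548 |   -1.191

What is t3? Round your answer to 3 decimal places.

t3 = 1.548 − (-1.191)·(1.548 − 2.350) / (-1.191 − 8.078)
   = 1.548 − (0.95518)/(-9.26900) = 1.65105

1.651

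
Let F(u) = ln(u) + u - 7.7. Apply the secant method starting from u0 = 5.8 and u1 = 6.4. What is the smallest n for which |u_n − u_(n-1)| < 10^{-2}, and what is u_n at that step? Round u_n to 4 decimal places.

n = 3, u_n = 5.9214

F(5.8) = -0.142142, F(6.4) = 0.556298
u2 = 6.400000 − 0.556298·(0.600000)/(0.698440) = 5.922108;  |Δ| = 0.477892
F(5.922108) = 0.000801
u3 = 5.922108 − 0.000801·(-0.477892)/(-0.555497) = 5.921419;  |Δ| = 0.000689
|u3 − u2| = 0.000689 < 10^{-2}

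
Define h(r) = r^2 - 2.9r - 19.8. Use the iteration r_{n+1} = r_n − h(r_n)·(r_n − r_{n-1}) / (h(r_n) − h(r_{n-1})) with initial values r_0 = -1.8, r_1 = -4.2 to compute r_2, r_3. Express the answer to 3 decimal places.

-3.074, -3.215

h(-1.8) = -11.34000, h(-4.2) = 10.02000
r_2 = -4.20000 − 10.02000·(-4.20000 − (-1.80000)) / (10.02000 − (-11.34000)) = -4.20000 − (-24.04800)/(21.36000) = -3.07416
h(-3.07416) = -1.43450
r_3 = -3.07416 − (-1.43450)·(-3.07416 − (-4.20000)) / (-1.43450 − 10.02000) = -3.07416 − (-1.61502)/(-11.45450) = -3.21515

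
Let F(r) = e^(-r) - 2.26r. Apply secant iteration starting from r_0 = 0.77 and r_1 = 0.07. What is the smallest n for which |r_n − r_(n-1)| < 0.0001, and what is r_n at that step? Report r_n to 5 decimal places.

n = 5, r_n = 0.32099

F(0.77) = -1.2771869, F(0.07) = 0.7741938
r_2 = 0.0700000 − 0.7741938·(-0.7000000)/(2.0513808) = 0.3341809;  |Δ| = 0.2641809
F(0.3341809) = -0.0393247
r_3 = 0.3341809 − (-0.0393247)·(0.2641809)/(-0.8135185) = 0.3214107;  |Δ| = 0.0127702
F(0.3214107) = -0.0012628
r_4 = 0.3214107 − (-0.0012628)·(-0.0127702)/(0.0380619) = 0.3209870;  |Δ| = 0.0004237
F(0.3209870) = 0.0000020
r_5 = 0.3209870 − 0.0000020·(-0.0004237)/(0.0012648) = 0.3209877;  |Δ| = 0.0000007
|r_5 − r_4| = 0.0000007 < 0.0001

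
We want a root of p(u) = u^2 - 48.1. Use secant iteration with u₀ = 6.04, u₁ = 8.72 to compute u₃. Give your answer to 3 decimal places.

6.923

p(6.04) = -11.61840, p(8.72) = 27.93840
u₂ = 8.72000 − 27.93840·(8.72000 − 6.04000) / (27.93840 − (-11.61840)) = 8.72000 − (74.87491)/(39.55680) = 6.82715
p(6.82715) = -1.48996
u₃ = 6.82715 − (-1.48996)·(6.82715 − 8.72000) / (-1.48996 − 27.93840) = 6.82715 − (2.82027)/(-29.42836) = 6.92299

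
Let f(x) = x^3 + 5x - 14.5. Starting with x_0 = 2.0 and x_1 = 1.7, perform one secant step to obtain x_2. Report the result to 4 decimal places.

f(2.0) = 3.500000, f(1.7) = -1.087000
x_2 = 1.700000 − (-1.087000)·(1.700000 − 2.000000) / (-1.087000 − 3.500000) = 1.700000 − (0.326100)/(-4.587000) = 1.771092

1.7711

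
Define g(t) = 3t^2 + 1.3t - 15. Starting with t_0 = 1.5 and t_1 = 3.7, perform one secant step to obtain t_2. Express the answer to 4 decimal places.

g(1.5) = -6.300000, g(3.7) = 30.880000
t_2 = 3.700000 − 30.880000·(3.700000 − 1.500000) / (30.880000 − (-6.300000)) = 3.700000 − (67.936000)/(37.180000) = 1.872781

1.8728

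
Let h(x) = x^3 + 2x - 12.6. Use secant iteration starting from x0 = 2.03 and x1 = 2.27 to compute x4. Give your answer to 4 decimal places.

h(2.03) = -0.174573, h(2.27) = 3.637083
x2 = 2.270000 − 3.637083·(2.270000 − 2.030000) / (3.637083 − (-0.174573)) = 2.270000 − (0.872900)/(3.811656) = 2.040992
h(2.040992) = -0.015962
x3 = 2.040992 − (-0.015962)·(2.040992 − 2.270000) / (-0.015962 − 3.637083) = 2.040992 − (0.003655)/(-3.653045) = 2.041993
h(2.041993) = -0.001449
x4 = 2.041993 − (-0.001449)·(2.041993 − 2.040992) / (-0.001449 − (-0.015962)) = 2.041993 − (-0.000001)/(0.014512) = 2.042093

2.0421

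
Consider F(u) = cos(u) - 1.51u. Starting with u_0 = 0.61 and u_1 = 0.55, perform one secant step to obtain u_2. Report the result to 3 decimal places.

0.561

F(0.61) = -0.10145, F(0.55) = 0.02202
u_2 = 0.55000 − 0.02202·(0.55000 − 0.61000) / (0.02202 − (-0.10145)) = 0.55000 − (-0.00132)/(0.12348) = 0.56070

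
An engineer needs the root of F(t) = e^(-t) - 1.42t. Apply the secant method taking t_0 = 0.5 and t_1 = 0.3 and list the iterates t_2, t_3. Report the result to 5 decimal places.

0.45053, 0.44936

F(0.5) = -0.1034693, F(0.3) = 0.3148182
t_2 = 0.3000000 − 0.3148182·(0.3000000 − 0.5000000) / (0.3148182 − (-0.1034693)) = 0.3000000 − (-0.0629636)/(0.4182876) = 0.4505272
F(0.4505272) = -0.0024565
t_3 = 0.4505272 − (-0.0024565)·(0.4505272 − 0.3000000) / (-0.0024565 − 0.3148182) = 0.4505272 − (-0.0003698)/(-0.3172747) = 0.4493617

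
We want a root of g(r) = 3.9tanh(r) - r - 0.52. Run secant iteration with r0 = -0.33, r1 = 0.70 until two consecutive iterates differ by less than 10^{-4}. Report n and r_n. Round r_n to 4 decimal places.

g(-0.33) = -1.432231, g(0.70) = 1.137034
r2 = 0.700000 − 1.137034·(1.030000)/(2.569265) = 0.244171;  |Δ| = 0.455829
g(0.244171) = 0.169612
r3 = 0.244171 − 0.169612·(-0.455829)/(-0.967422) = 0.164253;  |Δ| = 0.079918
g(0.164253) = -0.049365
r4 = 0.164253 − (-0.049365)·(-0.079918)/(-0.218977) = 0.182269;  |Δ| = 0.018016
g(0.182269) = 0.000813
r5 = 0.182269 − 0.000813·(0.018016)/(0.050177) = 0.181978;  |Δ| = 0.000292
g(0.181978) = 0.000003
r6 = 0.181978 − 0.000003·(-0.000292)/(-0.000809) = 0.181976;  |Δ| = 0.000001
|r6 − r5| = 0.000001 < 10^{-4}

n = 6, r_n = 0.1820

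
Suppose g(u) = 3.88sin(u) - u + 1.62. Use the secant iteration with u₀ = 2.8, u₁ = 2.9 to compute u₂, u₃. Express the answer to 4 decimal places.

g(2.8) = 0.119754, g(2.9) = -0.351713
u₂ = 2.900000 − (-0.351713)·(2.900000 − 2.800000) / (-0.351713 − 0.119754) = 2.900000 − (-0.035171)/(-0.471467) = 2.825400
g(2.825400) = 0.001085
u₃ = 2.825400 − 0.001085·(2.825400 − 2.900000) / (0.001085 − (-0.351713)) = 2.825400 − (-0.000081)/(0.352798) = 2.825630

2.8254, 2.8256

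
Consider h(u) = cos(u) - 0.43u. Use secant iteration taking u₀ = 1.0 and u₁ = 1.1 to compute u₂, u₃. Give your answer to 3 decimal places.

h(1.0) = 0.11030, h(1.1) = -0.01940
u₂ = 1.10000 − (-0.01940)·(1.10000 − 1.00000) / (-0.01940 − 0.11030) = 1.10000 − (-0.00194)/(-0.12971) = 1.08504
h(1.08504) = 0.00031
u₃ = 1.08504 − 0.00031·(1.08504 − 1.10000) / (0.00031 − (-0.01940)) = 1.08504 − (0.00000)/(0.01971) = 1.08528

1.085, 1.085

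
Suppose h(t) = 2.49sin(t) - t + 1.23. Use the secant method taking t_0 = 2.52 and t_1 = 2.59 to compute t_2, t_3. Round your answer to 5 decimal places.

2.57206, 2.57227

h(2.52) = 0.1600033, h(2.59) = -0.0551296
t_2 = 2.5900000 − (-0.0551296)·(2.5900000 − 2.5200000) / (-0.0551296 − 0.1600033) = 2.5900000 − (-0.0038591)/(-0.2151329) = 2.5720619
h(2.5720619) = 0.0006380
t_3 = 2.5720619 − 0.0006380·(2.5720619 − 2.5900000) / (0.0006380 − (-0.0551296)) = 2.5720619 − (-0.0000114)/(0.0557676) = 2.5722671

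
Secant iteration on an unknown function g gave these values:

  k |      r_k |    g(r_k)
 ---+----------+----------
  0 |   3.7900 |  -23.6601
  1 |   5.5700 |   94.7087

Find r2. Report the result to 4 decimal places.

4.1458

r2 = 5.5700 − 94.7087·(5.5700 − 3.7900) / (94.7087 − (-23.6601))
   = 5.5700 − (168.581486)/(118.368800) = 4.145795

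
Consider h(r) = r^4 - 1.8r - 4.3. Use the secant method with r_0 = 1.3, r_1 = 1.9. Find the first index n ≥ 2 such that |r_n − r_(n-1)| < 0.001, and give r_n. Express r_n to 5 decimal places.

h(1.3) = -3.7839000, h(1.9) = 5.3121000
r_2 = 1.9000000 − 5.3121000·(0.6000000)/(9.0960000) = 1.5495976;  |Δ| = 0.3504024
h(1.5495976) = -1.3232607
r_3 = 1.5495976 − (-1.3232607)·(-0.3504024)/(-6.6353607) = 1.6194768;  |Δ| = 0.0698792
h(1.6194768) = -0.3364758
r_4 = 1.6194768 − (-0.3364758)·(0.0698792)/(0.9867849) = 1.6433044;  |Δ| = 0.0238275
h(1.6433044) = 0.0344782
r_5 = 1.6433044 − 0.0344782·(0.0238275)/(0.3709540) = 1.6410897;  |Δ| = 0.0022146
h(1.6410897) = -0.0007674
r_6 = 1.6410897 − (-0.0007674)·(-0.0022146)/(-0.0352456) = 1.6411379;  |Δ| = 0.0000482
|r_6 − r_5| = 0.0000482 < 0.001

n = 6, r_n = 1.64114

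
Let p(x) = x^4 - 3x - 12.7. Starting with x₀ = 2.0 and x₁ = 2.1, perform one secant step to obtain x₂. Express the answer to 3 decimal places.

2.086

p(2.0) = -2.70000, p(2.1) = 0.44810
x₂ = 2.10000 − 0.44810·(2.10000 − 2.00000) / (0.44810 − (-2.70000)) = 2.10000 − (0.04481)/(3.14810) = 2.08577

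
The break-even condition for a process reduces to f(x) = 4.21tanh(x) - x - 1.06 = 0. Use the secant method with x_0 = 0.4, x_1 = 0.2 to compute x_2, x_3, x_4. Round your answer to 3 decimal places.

f(0.4) = 0.13959, f(0.2) = -0.42905
x_2 = 0.20000 − (-0.42905)·(0.20000 − 0.40000) / (-0.42905 − 0.13959) = 0.20000 − (0.08581)/(-0.56864) = 0.35091
f(0.35091) = 0.00861
x_3 = 0.35091 − 0.00861·(0.35091 − 0.20000) / (0.00861 − (-0.42905)) = 0.35091 − (0.00130)/(0.43766) = 0.34793
f(0.34793) = 0.00049
x_4 = 0.34793 − 0.00049·(0.34793 − 0.35091) / (0.00049 − 0.00861) = 0.34793 − (0.00000)/(-0.00812) = 0.34776

0.351, 0.348, 0.348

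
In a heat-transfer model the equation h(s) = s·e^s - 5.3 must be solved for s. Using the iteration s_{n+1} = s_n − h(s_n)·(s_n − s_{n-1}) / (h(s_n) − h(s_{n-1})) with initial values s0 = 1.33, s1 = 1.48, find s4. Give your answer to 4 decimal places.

h(1.33) = -0.271212, h(1.48) = 1.201560
s2 = 1.480000 − 1.201560·(1.480000 − 1.330000) / (1.201560 − (-0.271212)) = 1.480000 − (0.180234)/(1.472772) = 1.357623
h(1.357623) = -0.023000
s3 = 1.357623 − (-0.023000)·(1.357623 − 1.480000) / (-0.023000 − 1.201560) = 1.357623 − (0.002815)/(-1.224560) = 1.359921
h(1.359921) = -0.001902
s4 = 1.359921 − (-0.001902)·(1.359921 − 1.357623) / (-0.001902 − (-0.023000)) = 1.359921 − (-0.000004)/(0.021098) = 1.360128

1.3601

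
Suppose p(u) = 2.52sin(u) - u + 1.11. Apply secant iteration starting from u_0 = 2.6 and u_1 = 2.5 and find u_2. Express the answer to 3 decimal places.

p(2.6) = -0.19094, p(2.5) = 0.11815
u_2 = 2.50000 − 0.11815·(2.50000 − 2.60000) / (0.11815 − (-0.19094)) = 2.50000 − (-0.01181)/(0.30909) = 2.53823

2.538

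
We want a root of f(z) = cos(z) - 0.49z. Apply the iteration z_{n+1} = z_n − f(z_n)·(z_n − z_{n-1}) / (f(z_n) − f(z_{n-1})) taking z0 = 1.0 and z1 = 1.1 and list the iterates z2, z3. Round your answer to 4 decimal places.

1.0371, 1.0375

f(1.0) = 0.050302, f(1.1) = -0.085404
z2 = 1.100000 − (-0.085404)·(1.100000 − 1.000000) / (-0.085404 − 0.050302) = 1.100000 − (-0.008540)/(-0.135706) = 1.037067
f(1.037067) = 0.000585
z3 = 1.037067 − 0.000585·(1.037067 − 1.100000) / (0.000585 − (-0.085404)) = 1.037067 − (-0.000037)/(0.085988) = 1.037495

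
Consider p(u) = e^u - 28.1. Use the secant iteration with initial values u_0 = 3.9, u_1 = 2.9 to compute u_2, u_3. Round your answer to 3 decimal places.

3.218, 3.364

p(3.9) = 21.30245, p(2.9) = -9.92585
u_2 = 2.90000 − (-9.92585)·(2.90000 − 3.90000) / (-9.92585 − 21.30245) = 2.90000 − (9.92585)/(-31.22830) = 3.21785
p(3.21785) = -3.12568
u_3 = 3.21785 − (-3.12568)·(3.21785 − 2.90000) / (-3.12568 − (-9.92585)) = 3.21785 − (-0.99349)/(6.80017) = 3.36395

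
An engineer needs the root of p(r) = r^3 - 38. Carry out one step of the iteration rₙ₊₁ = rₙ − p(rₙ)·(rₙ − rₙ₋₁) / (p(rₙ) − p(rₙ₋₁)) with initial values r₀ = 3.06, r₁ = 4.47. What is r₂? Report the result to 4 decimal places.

p(3.06) = -9.347384, p(4.47) = 51.314623
r₂ = 4.470000 − 51.314623·(4.470000 − 3.060000) / (51.314623 − (-9.347384)) = 4.470000 − (72.353618)/(60.662007) = 3.277266

3.2773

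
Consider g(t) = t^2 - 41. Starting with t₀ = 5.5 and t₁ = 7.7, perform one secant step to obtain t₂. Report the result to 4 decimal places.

g(5.5) = -10.750000, g(7.7) = 18.290000
t₂ = 7.700000 − 18.290000·(7.700000 − 5.500000) / (18.290000 − (-10.750000)) = 7.700000 − (40.238000)/(29.040000) = 6.314394

6.3144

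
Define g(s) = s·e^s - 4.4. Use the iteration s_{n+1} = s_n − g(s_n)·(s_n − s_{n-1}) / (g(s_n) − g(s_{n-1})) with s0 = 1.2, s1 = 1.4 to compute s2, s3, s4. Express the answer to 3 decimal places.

1.249, 1.254, 1.255

g(1.2) = -0.41586, g(1.4) = 1.27728
s2 = 1.40000 − 1.27728·(1.40000 − 1.20000) / (1.27728 − (-0.41586)) = 1.40000 − (0.25546)/(1.69314) = 1.24912
g(1.24912) = -0.04396
s3 = 1.24912 − (-0.04396)·(1.24912 − 1.40000) / (-0.04396 − 1.27728) = 1.24912 − (0.00663)/(-1.32123) = 1.25414
g(1.25414) = -0.00444
s4 = 1.25414 − (-0.00444)·(1.25414 − 1.24912) / (-0.00444 − (-0.04396)) = 1.25414 − (-0.00002)/(0.03951) = 1.25471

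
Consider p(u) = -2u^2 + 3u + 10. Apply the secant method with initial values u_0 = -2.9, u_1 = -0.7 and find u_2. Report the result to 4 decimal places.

p(-2.9) = -15.520000, p(-0.7) = 6.920000
u_2 = -0.700000 − 6.920000·(-0.700000 − (-2.900000)) / (6.920000 − (-15.520000)) = -0.700000 − (15.224000)/(22.440000) = -1.378431

-1.3784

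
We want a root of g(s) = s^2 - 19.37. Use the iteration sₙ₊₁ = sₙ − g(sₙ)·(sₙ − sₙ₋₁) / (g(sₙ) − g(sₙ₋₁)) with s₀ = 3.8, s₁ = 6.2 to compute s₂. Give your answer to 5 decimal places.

g(3.8) = -4.9300000, g(6.2) = 19.0700000
s₂ = 6.2000000 − 19.0700000·(6.2000000 − 3.8000000) / (19.0700000 − (-4.9300000)) = 6.2000000 − (45.7680000)/(24.0000000) = 4.2930000

4.29300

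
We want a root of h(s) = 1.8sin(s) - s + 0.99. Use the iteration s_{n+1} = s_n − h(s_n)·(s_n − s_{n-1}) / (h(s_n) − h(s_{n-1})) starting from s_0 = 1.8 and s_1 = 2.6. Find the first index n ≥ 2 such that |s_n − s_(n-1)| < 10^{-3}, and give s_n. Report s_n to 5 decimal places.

h(1.8) = 0.9429257, h(2.6) = -0.6820975
s_2 = 2.6000000 − (-0.6820975)·(0.8000000)/(-1.6250233) = 2.2642029;  |Δ| = 0.3357971
h(2.2642029) = 0.1101286
s_3 = 2.2642029 − 0.1101286·(-0.3357971)/(0.7922262) = 2.3108826;  |Δ| = 0.0466797
h(2.3108826) = 0.0082560
s_4 = 2.3108826 − 0.0082560·(0.0466797)/(-0.1018726) = 2.3146657;  |Δ| = 0.0037830
h(2.3146657) = -0.0001285
s_5 = 2.3146657 − (-0.0001285)·(0.0037830)/(-0.0083845) = 2.3146077;  |Δ| = 0.0000580
|s_5 − s_4| = 0.0000580 < 10^{-3}

n = 5, s_n = 2.31461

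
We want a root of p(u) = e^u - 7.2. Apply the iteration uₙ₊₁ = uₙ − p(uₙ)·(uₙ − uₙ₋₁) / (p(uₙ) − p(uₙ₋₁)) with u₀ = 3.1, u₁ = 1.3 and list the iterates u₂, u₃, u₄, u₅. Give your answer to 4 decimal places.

1.6430, 2.1066, 1.9515, 1.9726

p(3.1) = 14.997951, p(1.3) = -3.530703
u₂ = 1.300000 − (-3.530703)·(1.300000 − 3.100000) / (-3.530703 − 14.997951) = 1.300000 − (6.355266)/(-18.528655) = 1.642997
p(1.642997) = -2.029359
u₃ = 1.642997 − (-2.029359)·(1.642997 − 1.300000) / (-2.029359 − (-3.530703)) = 1.642997 − (-0.696063)/(1.501344) = 2.106623
p(2.106623) = 1.020437
u₄ = 2.106623 − 1.020437·(2.106623 − 1.642997) / (1.020437 − (-2.029359)) = 2.106623 − (0.473102)/(3.049797) = 1.951498
p(1.951498) = -0.160778
u₅ = 1.951498 − (-0.160778)·(1.951498 − 2.106623) / (-0.160778 − 1.020437) = 1.951498 − (0.024941)/(-1.181216) = 1.972612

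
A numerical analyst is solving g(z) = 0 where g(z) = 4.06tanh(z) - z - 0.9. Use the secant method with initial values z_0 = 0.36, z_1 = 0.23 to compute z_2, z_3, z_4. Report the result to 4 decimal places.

g(0.36) = 0.141569, g(0.23) = -0.212325
z_2 = 0.230000 − (-0.212325)·(0.230000 − 0.360000) / (-0.212325 − 0.141569) = 0.230000 − (0.027602)/(-0.353894) = 0.307996
g(0.307996) = 0.004372
z_3 = 0.307996 − 0.004372·(0.307996 − 0.230000) / (0.004372 − (-0.212325)) = 0.307996 − (0.000341)/(0.216697) = 0.306422
g(0.306422) = 0.000124
z_4 = 0.306422 − 0.000124·(0.306422 − 0.307996) / (0.000124 − 0.004372) = 0.306422 − (0.000000)/(-0.004248) = 0.306376

0.3080, 0.3064, 0.3064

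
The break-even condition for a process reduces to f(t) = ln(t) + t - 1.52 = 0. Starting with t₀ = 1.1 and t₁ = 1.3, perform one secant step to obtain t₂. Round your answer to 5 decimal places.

f(1.1) = -0.3246898, f(1.3) = 0.0423643
t₂ = 1.3000000 − 0.0423643·(1.3000000 − 1.1000000) / (0.0423643 − (-0.3246898)) = 1.3000000 − (0.0084729)/(0.3670541) = 1.2769166

1.27692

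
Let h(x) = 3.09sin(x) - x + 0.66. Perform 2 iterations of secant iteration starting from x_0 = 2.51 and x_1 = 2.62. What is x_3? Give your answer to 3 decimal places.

h(2.51) = -0.02557, h(2.62) = -0.42037
x_2 = 2.62000 − (-0.42037)·(2.62000 − 2.51000) / (-0.42037 − (-0.02557)) = 2.62000 − (-0.04624)/(-0.39480) = 2.50288
h(2.50288) = -0.00072
x_3 = 2.50288 − (-0.00072)·(2.50288 − 2.62000) / (-0.00072 − (-0.42037)) = 2.50288 − (0.00008)/(0.41965) = 2.50267

2.503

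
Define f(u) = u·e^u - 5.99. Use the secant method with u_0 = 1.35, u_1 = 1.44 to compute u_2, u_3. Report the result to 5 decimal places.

1.43092, 1.43142

f(1.35) = -0.7824755, f(1.44) = 0.0878020
u_2 = 1.4400000 − 0.0878020·(1.4400000 − 1.3500000) / (0.0878020 − (-0.7824755)) = 1.4400000 − (0.0079022)/(0.8702775) = 1.4309199
f(1.4309199) = -0.0051129
u_3 = 1.4309199 − (-0.0051129)·(1.4309199 − 1.4400000) / (-0.0051129 − 0.0878020) = 1.4309199 − (0.0000464)/(-0.0929148) = 1.4314196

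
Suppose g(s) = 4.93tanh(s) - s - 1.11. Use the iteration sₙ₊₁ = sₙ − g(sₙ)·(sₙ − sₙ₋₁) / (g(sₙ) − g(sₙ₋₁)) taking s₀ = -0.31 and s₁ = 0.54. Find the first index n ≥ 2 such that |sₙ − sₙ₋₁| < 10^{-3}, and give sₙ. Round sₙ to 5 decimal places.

n = 5, sₙ = 0.29257

g(-0.31) = -2.2811549, g(0.54) = 0.7804307
s₂ = 0.5400000 − 0.7804307·(0.8500000)/(3.0615856) = 0.3233260;  |Δ| = 0.2166740
g(0.3233260) = 0.1073541
s₃ = 0.3233260 − 0.1073541·(-0.2166740)/(-0.6730765) = 0.2887670;  |Δ| = 0.0345590
g(0.2887670) = -0.0134393
s₄ = 0.2887670 − (-0.0134393)·(-0.0345590)/(-0.1207934) = 0.2926119;  |Δ| = 0.0038450
g(0.2926119) = 0.0001558
s₅ = 0.2926119 − 0.0001558·(0.0038450)/(0.0135951) = 0.2925679;  |Δ| = 0.0000441
|s₅ − s₄| = 0.0000441 < 10^{-3}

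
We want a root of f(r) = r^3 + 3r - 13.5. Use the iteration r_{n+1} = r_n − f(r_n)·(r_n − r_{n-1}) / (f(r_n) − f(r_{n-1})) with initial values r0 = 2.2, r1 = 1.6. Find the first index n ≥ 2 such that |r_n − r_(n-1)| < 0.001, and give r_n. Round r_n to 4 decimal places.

n = 5, r_n = 1.9662

f(2.2) = 3.748000, f(1.6) = -4.604000
r2 = 1.600000 − (-4.604000)·(-0.600000)/(-8.352000) = 1.930747;  |Δ| = 0.330747
f(1.930747) = -0.510349
r3 = 1.930747 − (-0.510349)·(0.330747)/(4.093651) = 1.971981;  |Δ| = 0.041234
f(1.971981) = 0.084402
r4 = 1.971981 − 0.084402·(0.041234)/(0.594751) = 1.966129;  |Δ| = 0.005852
f(1.966129) = -0.001215
r5 = 1.966129 − (-0.001215)·(-0.005852)/(-0.085617) = 1.966212;  |Δ| = 0.000083
|r5 − r4| = 0.000083 < 0.001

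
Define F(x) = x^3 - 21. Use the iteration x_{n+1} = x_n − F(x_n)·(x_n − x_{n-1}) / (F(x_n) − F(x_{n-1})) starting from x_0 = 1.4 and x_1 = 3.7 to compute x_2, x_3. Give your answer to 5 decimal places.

F(1.4) = -18.2560000, F(3.7) = 29.6530000
x_2 = 3.7000000 − 29.6530000·(3.7000000 − 1.4000000) / (29.6530000 − (-18.2560000)) = 3.7000000 − (68.2019000)/(47.9090000) = 2.2764282
F(2.2764282) = -9.2032633
x_3 = 2.2764282 − (-9.2032633)·(2.2764282 − 3.7000000) / (-9.2032633 − 29.6530000) = 2.2764282 − (13.1015058)/(-38.8562633) = 2.6136070

2.27643, 2.61361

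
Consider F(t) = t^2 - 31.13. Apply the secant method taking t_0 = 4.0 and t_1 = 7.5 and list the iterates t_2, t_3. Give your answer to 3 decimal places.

5.316, 5.540

F(4.0) = -15.13000, F(7.5) = 25.12000
t_2 = 7.50000 − 25.12000·(7.50000 − 4.00000) / (25.12000 − (-15.13000)) = 7.50000 − (87.92000)/(40.25000) = 5.31565
F(5.31565) = -2.87384
t_3 = 5.31565 − (-2.87384)·(5.31565 − 7.50000) / (-2.87384 − 25.12000) = 5.31565 − (6.27747)/(-27.99384) = 5.53990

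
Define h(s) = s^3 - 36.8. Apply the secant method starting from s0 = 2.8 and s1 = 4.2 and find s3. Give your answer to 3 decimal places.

3.297

h(2.8) = -14.84800, h(4.2) = 37.28800
s2 = 4.20000 − 37.28800·(4.20000 − 2.80000) / (37.28800 − (-14.84800)) = 4.20000 − (52.20320)/(52.13600) = 3.19871
h(3.19871) = -4.07158
s3 = 3.19871 − (-4.07158)·(3.19871 − 4.20000) / (-4.07158 − 37.28800) = 3.19871 − (4.07683)/(-41.35958) = 3.29728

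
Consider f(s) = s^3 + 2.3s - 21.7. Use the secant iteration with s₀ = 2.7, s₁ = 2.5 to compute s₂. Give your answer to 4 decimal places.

2.5144

f(2.7) = 4.193000, f(2.5) = -0.325000
s₂ = 2.500000 − (-0.325000)·(2.500000 − 2.700000) / (-0.325000 − 4.193000) = 2.500000 − (0.065000)/(-4.518000) = 2.514387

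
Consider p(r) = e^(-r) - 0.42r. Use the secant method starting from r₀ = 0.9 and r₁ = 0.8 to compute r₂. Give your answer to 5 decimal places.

p(0.9) = 0.0285697, p(0.8) = 0.1133290
r₂ = 0.8000000 − 0.1133290·(0.8000000 − 0.9000000) / (0.1133290 − 0.0285697) = 0.8000000 − (-0.0113329)/(0.0847593) = 0.9337068

0.93371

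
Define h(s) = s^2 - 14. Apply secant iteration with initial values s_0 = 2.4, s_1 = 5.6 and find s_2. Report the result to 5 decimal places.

h(2.4) = -8.2400000, h(5.6) = 17.3600000
s_2 = 5.6000000 − 17.3600000·(5.6000000 − 2.4000000) / (17.3600000 − (-8.2400000)) = 5.6000000 − (55.5520000)/(25.6000000) = 3.4300000

3.43000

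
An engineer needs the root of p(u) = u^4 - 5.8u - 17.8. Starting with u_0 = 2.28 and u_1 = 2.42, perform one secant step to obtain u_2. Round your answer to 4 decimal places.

2.3667

p(2.28) = -4.000637, p(2.42) = 2.461421
u_2 = 2.420000 − 2.461421·(2.420000 − 2.280000) / (2.461421 − (-4.000637)) = 2.420000 − (0.344599)/(6.462058) = 2.366674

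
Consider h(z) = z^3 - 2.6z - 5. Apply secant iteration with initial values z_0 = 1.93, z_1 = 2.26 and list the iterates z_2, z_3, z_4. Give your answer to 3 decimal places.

h(1.93) = -2.82894, h(2.26) = 0.66718
z_2 = 2.26000 − 0.66718·(2.26000 − 1.93000) / (0.66718 − (-2.82894)) = 2.26000 − (0.22017)/(3.49612) = 2.19703
h(2.19703) = -0.10740
z_3 = 2.19703 − (-0.10740)·(2.19703 − 2.26000) / (-0.10740 − 0.66718) = 2.19703 − (0.00676)/(-0.77458) = 2.20576
h(2.20576) = -0.00316
z_4 = 2.20576 − (-0.00316)·(2.20576 − 2.19703) / (-0.00316 − (-0.10740)) = 2.20576 − (-0.00003)/(0.10425) = 2.20602

2.197, 2.206, 2.206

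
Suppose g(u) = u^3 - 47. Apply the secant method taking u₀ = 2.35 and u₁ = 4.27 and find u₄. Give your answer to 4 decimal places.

3.6120

g(2.35) = -34.022125, g(4.27) = 30.854483
u₂ = 4.270000 − 30.854483·(4.270000 − 2.350000) / (30.854483 − (-34.022125)) = 4.270000 − (59.240607)/(64.876608) = 3.356873
g(3.356873) = -9.172766
u₃ = 3.356873 − (-9.172766)·(3.356873 − 4.270000) / (-9.172766 − 30.854483) = 3.356873 − (8.375904)/(-40.027249) = 3.566128
g(3.566128) = -1.648604
u₄ = 3.566128 − (-1.648604)·(3.566128 − 3.356873) / (-1.648604 − (-9.172766)) = 3.566128 − (-0.344979)/(7.524162) = 3.611977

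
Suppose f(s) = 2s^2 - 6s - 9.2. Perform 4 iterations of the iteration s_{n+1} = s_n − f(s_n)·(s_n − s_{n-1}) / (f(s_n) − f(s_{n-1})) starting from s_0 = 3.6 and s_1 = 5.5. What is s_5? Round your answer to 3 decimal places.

f(3.6) = -4.88000, f(5.5) = 18.30000
s_2 = 5.50000 − 18.30000·(5.50000 − 3.60000) / (18.30000 − (-4.88000)) = 5.50000 − (34.77000)/(23.18000) = 4.00000
f(4.00000) = -1.20000
s_3 = 4.00000 − (-1.20000)·(4.00000 − 5.50000) / (-1.20000 − 18.30000) = 4.00000 − (1.80000)/(-19.50000) = 4.09231
f(4.09231) = -0.25988
s_4 = 4.09231 − (-0.25988)·(4.09231 − 4.00000) / (-0.25988 − (-1.20000)) = 4.09231 − (-0.02399)/(0.94012) = 4.11782
f(4.11782) = 0.00601
s_5 = 4.11782 − 0.00601·(4.11782 − 4.09231) / (0.00601 − (-0.25988)) = 4.11782 − (0.00015)/(0.26589) = 4.11725

4.117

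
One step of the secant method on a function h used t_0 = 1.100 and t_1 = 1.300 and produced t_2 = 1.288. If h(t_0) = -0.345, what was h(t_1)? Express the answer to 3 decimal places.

The secant line through (1.100, -0.345) and (1.300, h(t_1)) crosses zero at t_2 = 1.288.
So (1.100, -0.345), (1.300, h(t_1)), (1.288, 0) are collinear:
h(t_1) = -0.345 · (1.300 − 1.288) / (1.100 − 1.288) = -0.345 · (0.01200)/(-0.18800) = 0.02202

0.022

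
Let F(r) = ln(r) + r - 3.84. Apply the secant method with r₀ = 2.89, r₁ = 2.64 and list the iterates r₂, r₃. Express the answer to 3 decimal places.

F(2.89) = 0.11126, F(2.64) = -0.22922
r₂ = 2.64000 − (-0.22922)·(2.64000 − 2.89000) / (-0.22922 − 0.11126) = 2.64000 − (0.05731)/(-0.34048) = 2.80831
F(2.80831) = 0.00089
r₃ = 2.80831 − 0.00089·(2.80831 − 2.64000) / (0.00089 − (-0.22922)) = 2.80831 − (0.00015)/(0.23011) = 2.80766

2.808, 2.808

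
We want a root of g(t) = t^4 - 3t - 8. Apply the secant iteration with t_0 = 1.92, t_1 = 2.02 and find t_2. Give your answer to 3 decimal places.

g(1.92) = -0.17046, g(2.02) = 2.58966
t_2 = 2.02000 − 2.58966·(2.02000 − 1.92000) / (2.58966 − (-0.17046)) = 2.02000 − (0.25897)/(2.76012) = 1.92618

1.926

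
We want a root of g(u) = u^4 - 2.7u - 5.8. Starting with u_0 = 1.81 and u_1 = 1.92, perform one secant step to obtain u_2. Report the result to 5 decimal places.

1.80803

g(1.81) = 0.0458312, g(1.92) = 2.6055450
u_2 = 1.9200000 − 2.6055450·(1.9200000 − 1.8100000) / (2.6055450 − 0.0458312) = 1.9200000 − (0.2866099)/(2.5597137) = 1.8080305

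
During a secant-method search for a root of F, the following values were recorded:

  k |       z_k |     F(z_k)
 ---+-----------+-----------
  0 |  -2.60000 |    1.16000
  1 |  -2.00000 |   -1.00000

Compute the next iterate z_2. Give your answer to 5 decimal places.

-2.27778

z_2 = -2.00000 − (-1.00000)·(-2.00000 − (-2.60000)) / (-1.00000 − 1.16000)
   = -2.00000 − (-0.6000000)/(-2.1600000) = -2.2777778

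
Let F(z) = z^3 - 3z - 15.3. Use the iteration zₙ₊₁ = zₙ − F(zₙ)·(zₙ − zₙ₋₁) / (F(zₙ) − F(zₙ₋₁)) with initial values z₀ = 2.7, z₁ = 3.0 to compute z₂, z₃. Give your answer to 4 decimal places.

2.8738, 2.8820

F(2.7) = -3.717000, F(3.0) = 2.700000
z₂ = 3.000000 − 2.700000·(3.000000 − 2.700000) / (2.700000 − (-3.717000)) = 3.000000 − (0.810000)/(6.417000) = 2.873773
F(2.873773) = -0.188064
z₃ = 2.873773 − (-0.188064)·(2.873773 − 3.000000) / (-0.188064 − 2.700000) = 2.873773 − (0.023739)/(-2.888064) = 2.881992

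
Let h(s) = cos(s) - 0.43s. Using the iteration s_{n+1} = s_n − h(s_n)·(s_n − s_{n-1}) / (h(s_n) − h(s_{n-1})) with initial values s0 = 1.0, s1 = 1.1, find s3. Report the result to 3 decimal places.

1.085

h(1.0) = 0.11030, h(1.1) = -0.01940
s2 = 1.10000 − (-0.01940)·(1.10000 − 1.00000) / (-0.01940 − 0.11030) = 1.10000 − (-0.00194)/(-0.12971) = 1.08504
h(1.08504) = 0.00031
s3 = 1.08504 − 0.00031·(1.08504 − 1.10000) / (0.00031 − (-0.01940)) = 1.08504 − (0.00000)/(0.01971) = 1.08528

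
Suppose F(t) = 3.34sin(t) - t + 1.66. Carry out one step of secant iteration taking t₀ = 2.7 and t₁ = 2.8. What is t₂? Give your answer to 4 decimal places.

F(2.7) = 0.387449, F(2.8) = -0.021140
t₂ = 2.800000 − (-0.021140)·(2.800000 − 2.700000) / (-0.021140 − 0.387449) = 2.800000 − (-0.002114)/(-0.408588) = 2.794826

2.7948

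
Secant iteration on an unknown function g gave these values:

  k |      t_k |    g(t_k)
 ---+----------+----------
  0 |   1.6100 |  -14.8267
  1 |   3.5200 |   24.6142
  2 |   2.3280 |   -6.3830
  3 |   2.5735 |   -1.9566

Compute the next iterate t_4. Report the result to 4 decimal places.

2.6820

t_4 = 2.5735 − (-1.9566)·(2.5735 − 2.3280) / (-1.9566 − (-6.3830))
   = 2.5735 − (-0.480345)/(4.426400) = 2.682018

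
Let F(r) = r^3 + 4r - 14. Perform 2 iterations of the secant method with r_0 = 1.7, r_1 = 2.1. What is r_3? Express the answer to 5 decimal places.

F(1.7) = -2.2870000, F(2.1) = 3.6610000
r_2 = 2.1000000 − 3.6610000·(2.1000000 − 1.7000000) / (3.6610000 − (-2.2870000)) = 2.1000000 − (1.4644000)/(5.9480000) = 1.8537996
F(1.8537996) = -0.2140841
r_3 = 1.8537996 − (-0.2140841)·(1.8537996 − 2.1000000) / (-0.2140841 − 3.6610000) = 1.8537996 − (0.0527076)/(-3.8750841) = 1.8674013

1.86740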